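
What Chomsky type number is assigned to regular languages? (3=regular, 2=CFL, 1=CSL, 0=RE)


Chomsky hierarchy levels:
  Type 3: Regular (DFA/NFA/regex)
  Type 2: Context-free (PDA)
  Type 1: Context-sensitive
  Type 0: Recursively enumerable (TM)
'regular' corresponds to Type 3

3


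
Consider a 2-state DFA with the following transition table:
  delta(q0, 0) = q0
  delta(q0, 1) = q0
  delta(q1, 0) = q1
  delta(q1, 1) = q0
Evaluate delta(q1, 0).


Looking up transition function:
delta(q1, 0) in the table
Row: q1, Column: 0
Result: q1

q1


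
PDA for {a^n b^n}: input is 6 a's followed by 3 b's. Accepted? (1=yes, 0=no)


Language requires equal numbers of a's and b's
PDA pushes for each 'a', pops for each 'b'
Number of a's = 6
Number of b's = 3
6 != 3 -> Reject

0


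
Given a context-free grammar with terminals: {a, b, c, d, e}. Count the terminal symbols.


Terminal symbols: a, b, c, d, e
Counting each: a (#1), b (#2), c (#3), d (#4), e (#5)
Total = 5

5


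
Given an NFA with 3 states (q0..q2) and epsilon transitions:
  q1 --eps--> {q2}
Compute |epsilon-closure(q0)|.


Starting from q0
Initialize closure = {q0}
q0 has no outgoing epsilon transitions -> nothing to add
Final closure: {q0}
Size = 1

1


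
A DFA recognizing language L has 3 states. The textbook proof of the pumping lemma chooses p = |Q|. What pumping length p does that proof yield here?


Pumping lemma for regular languages (standard proof):
Take p = |Q|, the number of DFA states.
Any string of length >= |Q| passes through |Q|+1 states while reading its first |Q| symbols,
so by pigeonhole some state repeats, giving the loop that can be pumped.
Here |Q| = 3
Therefore the proof uses p = 3

3


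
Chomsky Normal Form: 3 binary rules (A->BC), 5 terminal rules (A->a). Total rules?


CNF allows two rule forms:
  A -> BC (binary): 3 rules
  A -> a (terminal): 5 rules
Total = 3 + 5 = 8

8


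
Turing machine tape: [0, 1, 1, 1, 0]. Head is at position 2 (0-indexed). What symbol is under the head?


Tape: [0, 1, 1, 1, 0]
Positions: 0 1 2 3 4
Values:    0 1 1 1 0
Head at position 2
tape[2] = 1

1


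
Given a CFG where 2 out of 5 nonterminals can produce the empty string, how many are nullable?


Nonterminals: {S, A, B, C, D}
A nonterminal is nullable if it can derive epsilon
Counting nullable nonterminals: 2
Total nullable = 2

2


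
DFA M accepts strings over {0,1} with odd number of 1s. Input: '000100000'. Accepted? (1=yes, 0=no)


DFA has 2 states: q_even (start, accept=no) and q_odd
Processing string '000100000' character by character:
  Position 0: read '0', 1-count=0 -> q_even (no change)
  Position 1: read '0', 1-count=0 -> q_even (no change)
  Position 2: read '0', 1-count=0 -> q_even (no change)
  Position 3: read '1', 1-count=1 -> q_odd
  Position 4: read '0', 1-count=1 -> q_odd (no change)
  Position 5: read '0', 1-count=1 -> q_odd (no change)
  Position 6: read '0', 1-count=1 -> q_odd (no change)
  Position 7: read '0', 1-count=1 -> q_odd (no change)
  Position 8: read '0', 1-count=1 -> q_odd (no change)
Final state: q_odd, total 1s = 1 (odd); the DFA requires an odd count -> accept

1


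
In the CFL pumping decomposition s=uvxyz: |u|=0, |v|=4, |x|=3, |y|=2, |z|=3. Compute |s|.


|s| = |u| + |v| + |x| + |y| + |z|
= 0 + 4 + 3 + 2 + 3
= 4 + 3 + 5
= 7 + 5
= 12

12


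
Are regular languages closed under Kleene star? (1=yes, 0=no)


Regular languages are closed under:
- Union (DFA product construction)
- Intersection (DFA product construction)
- Complement (swap accept/reject states)
- Concatenation (NFA construction)
- Kleene star (NFA construction)
Kleene star is in this list
Therefore: closed

1


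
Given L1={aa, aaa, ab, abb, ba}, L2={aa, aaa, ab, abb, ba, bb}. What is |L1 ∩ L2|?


L1 = {aa, aaa, ab, abb, ba}
L2 = {aa, aaa, ab, abb, ba, bb}
Checking each string in L1 against L2:
  'aa': in L2? Yes
  'aaa': in L2? Yes
  'ab': in L2? Yes
  'abb': in L2? Yes
  'ba': in L2? Yes
Intersection = {aa, aaa, ab, abb, ba}
|L1 ∩ L2| = 5

5


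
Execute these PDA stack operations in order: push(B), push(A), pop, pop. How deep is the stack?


Tracing stack operations:
  push(B) -> stack = [B], depth=1
  push(A) -> stack = [B,A], depth=2
  pop -> removed A, stack = [B], depth=1
  pop -> removed B, stack = [], depth=0
Final depth = 0

0


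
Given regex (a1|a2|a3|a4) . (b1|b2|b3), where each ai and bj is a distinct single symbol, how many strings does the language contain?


First group: 4 alternatives
Second group: 3 alternatives
Concatenation: each choice from group 1 pairs with each from group 2
Total = 4 x 3 = 12

12


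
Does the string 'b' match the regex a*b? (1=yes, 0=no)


Pattern: a*b
String: 'b'
Pattern requires: zero or more 'a's followed by exactly one 'b'
Found 0 leading 'a's
Remaining: 'b'
Remaining is exactly 'b' -> match
Result: 1

1


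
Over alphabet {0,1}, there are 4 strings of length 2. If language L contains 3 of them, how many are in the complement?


Alphabet: {0,1}
String length: 2
Total strings of length 2 = 2^2 = 4
Strings in L = 3
Complement = total - |L|
= 4 - 3
= 1

1


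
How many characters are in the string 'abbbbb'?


String: 'abbbbb'
Counting characters:
  'a' appears 1 time(s)
  'b' appears 5 time(s)
Total length = 1 + 5 = 6

6


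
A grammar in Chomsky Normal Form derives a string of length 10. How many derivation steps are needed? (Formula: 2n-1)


Chomsky Normal Form derivation:
String length n = 10
Each step either:
  - Splits a nonterminal into two (n-1 such steps)
  - Converts a nonterminal to terminal (n such steps)
Total = (n-1) + n = 2n - 1
= 2(10) - 1
= 20 - 1
= 19

19


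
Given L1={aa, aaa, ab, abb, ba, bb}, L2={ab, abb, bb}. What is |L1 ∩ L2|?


L1 = {aa, aaa, ab, abb, ba, bb}
L2 = {ab, abb, bb}
Checking each string in L1 against L2:
  'aa': in L2? No
  'aaa': in L2? No
  'ab': in L2? Yes
  'abb': in L2? Yes
  'ba': in L2? No
  'bb': in L2? Yes
Intersection = {ab, abb, bb}
|L1 ∩ L2| = 3

3


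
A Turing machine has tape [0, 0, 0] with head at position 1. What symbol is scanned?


Tape: [0, 0, 0]
Positions: 0 1 2
Values:    0 0 0
Head at position 1
tape[1] = 0

0


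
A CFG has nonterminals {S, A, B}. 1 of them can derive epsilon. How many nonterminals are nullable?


Nonterminals: {S, A, B}
A nonterminal is nullable if it can derive epsilon
Counting nullable nonterminals: 1
Total nullable = 1

1


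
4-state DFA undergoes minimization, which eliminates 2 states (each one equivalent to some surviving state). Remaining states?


Original DFA: 4 states
Redundant states removed: 2
Minimized states = original - removed
= 4 - 2
= 2

2


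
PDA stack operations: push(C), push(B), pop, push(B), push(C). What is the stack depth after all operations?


Tracing stack operations:
  push(C) -> stack = [C], depth=1
  push(B) -> stack = [C,B], depth=2
  pop -> removed B, stack = [C], depth=1
  push(B) -> stack = [C,B], depth=2
  push(C) -> stack = [C,B,C], depth=3
Final depth = 3

3


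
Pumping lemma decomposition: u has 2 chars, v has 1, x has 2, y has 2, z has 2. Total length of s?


|s| = |u| + |v| + |x| + |y| + |z|
= 2 + 1 + 2 + 2 + 2
= 3 + 2 + 4
= 5 + 4
= 9

9


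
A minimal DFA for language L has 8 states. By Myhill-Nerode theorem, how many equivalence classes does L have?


Myhill-Nerode theorem:
Number of equivalence classes = number of states in minimal DFA
Minimal DFA states = 8
Therefore equivalence classes = 8

8


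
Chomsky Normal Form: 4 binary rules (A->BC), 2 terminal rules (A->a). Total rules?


CNF allows two rule forms:
  A -> BC (binary): 4 rules
  A -> a (terminal): 2 rules
Total = 4 + 2 = 6

6


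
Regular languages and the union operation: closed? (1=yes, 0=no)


Regular languages are closed under all standard operations:
- Union: Yes (product construction)
- Intersection: Yes (product construction)
- Complement: Yes (swap accept/reject)
- Concatenation: Yes (NFA construction)
Operation: union -> Closed

1


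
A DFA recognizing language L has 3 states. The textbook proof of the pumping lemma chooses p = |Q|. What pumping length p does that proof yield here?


Pumping lemma for regular languages (standard proof):
Take p = |Q|, the number of DFA states.
Any string of length >= |Q| passes through |Q|+1 states while reading its first |Q| symbols,
so by pigeonhole some state repeats, giving the loop that can be pumped.
Here |Q| = 3
Therefore the proof uses p = 3

3


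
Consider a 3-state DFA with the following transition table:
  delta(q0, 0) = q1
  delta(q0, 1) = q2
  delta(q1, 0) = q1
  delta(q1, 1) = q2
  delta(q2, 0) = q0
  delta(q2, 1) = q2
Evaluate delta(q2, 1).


Looking up transition function:
delta(q2, 1) in the table
Row: q2, Column: 1
Result: q2

q2


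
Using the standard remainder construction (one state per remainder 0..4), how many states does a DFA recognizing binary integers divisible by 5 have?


Divisibility by 5 is tracked via the remainder mod 5: 0, 1, ..., 4
The construction assigns one state to each remainder
Number of remainders = 5

5


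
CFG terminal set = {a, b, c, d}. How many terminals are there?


Terminal symbols: a, b, c, d
Counting each: a (#1), b (#2), c (#3), d (#4)
Total = 4

4


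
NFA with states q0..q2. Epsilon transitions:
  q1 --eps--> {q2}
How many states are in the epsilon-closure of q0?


Starting from q0
Initialize closure = {q0}
q0 has no outgoing epsilon transitions -> nothing to add
Final closure: {q0}
Size = 1

1


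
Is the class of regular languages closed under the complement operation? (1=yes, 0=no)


Regular languages are closed under:
- Union (DFA product construction)
- Intersection (DFA product construction)
- Complement (swap accept/reject states)
- Concatenation (NFA construction)
- Kleene star (NFA construction)
complement is in this list
Therefore: closed

1


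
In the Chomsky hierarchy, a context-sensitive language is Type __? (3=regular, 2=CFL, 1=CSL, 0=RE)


Chomsky hierarchy levels:
  Type 3: Regular (DFA/NFA/regex)
  Type 2: Context-free (PDA)
  Type 1: Context-sensitive
  Type 0: Recursively enumerable (TM)
'context-sensitive' corresponds to Type 1

1


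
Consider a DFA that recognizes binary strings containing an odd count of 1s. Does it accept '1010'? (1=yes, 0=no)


DFA has 2 states: q_even (start, accept=no) and q_odd
Processing string '1010' character by character:
  Position 0: read '1', 1-count=1 -> q_odd
  Position 1: read '0', 1-count=1 -> q_odd (no change)
  Position 2: read '1', 1-count=2 -> q_even
  Position 3: read '0', 1-count=2 -> q_even (no change)
Final state: q_even, total 1s = 2 (even); the DFA requires an odd count -> reject

0


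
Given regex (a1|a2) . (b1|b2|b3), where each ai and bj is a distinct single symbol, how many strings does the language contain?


First group: 2 alternatives
Second group: 3 alternatives
Concatenation: each choice from group 1 pairs with each from group 2
Total = 2 x 3 = 6

6


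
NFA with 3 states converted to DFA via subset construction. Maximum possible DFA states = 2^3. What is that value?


NFA has 3 states
Subset construction: each DFA state = subset of NFA states
Maximum subsets = 2^3
2^3 = 8

8


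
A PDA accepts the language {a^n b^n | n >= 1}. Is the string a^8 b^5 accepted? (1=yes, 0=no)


Language requires equal numbers of a's and b's
PDA pushes for each 'a', pops for each 'b'
Number of a's = 8
Number of b's = 5
8 != 5 -> Reject

0


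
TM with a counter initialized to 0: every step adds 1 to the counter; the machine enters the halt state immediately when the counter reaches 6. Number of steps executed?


Counter starts at 0. Counting sequence:
  Step 1: counter = 1
  Step 2: counter = 2
  Step 3: counter = 3
  Step 4: counter = 4
  Step 5: counter = 5
  Step 6: counter = 6
Counter reached 6 -> halt
Total steps = 6

6


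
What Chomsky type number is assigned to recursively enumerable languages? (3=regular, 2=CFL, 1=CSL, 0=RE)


Chomsky hierarchy levels:
  Type 3: Regular (DFA/NFA/regex)
  Type 2: Context-free (PDA)
  Type 1: Context-sensitive
  Type 0: Recursively enumerable (TM)
'recursively enumerable' corresponds to Type 0

0


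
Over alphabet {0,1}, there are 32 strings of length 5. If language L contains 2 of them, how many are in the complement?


Alphabet: {0,1}
String length: 5
Total strings of length 5 = 2^5 = 32
Strings in L = 2
Complement = total - |L|
= 32 - 2
= 30

30


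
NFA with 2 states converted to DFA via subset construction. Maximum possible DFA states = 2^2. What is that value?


NFA has 2 states
Subset construction: each DFA state = subset of NFA states
Maximum subsets = 2^2
2^2 = 4

4


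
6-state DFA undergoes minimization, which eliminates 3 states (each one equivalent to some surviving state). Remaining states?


Original DFA: 6 states
Redundant states removed: 3
Minimized states = original - removed
= 6 - 3
= 3

3


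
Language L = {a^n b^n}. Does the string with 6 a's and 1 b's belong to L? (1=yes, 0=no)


Language requires equal numbers of a's and b's
PDA pushes for each 'a', pops for each 'b'
Number of a's = 6
Number of b's = 1
6 != 1 -> Reject

0


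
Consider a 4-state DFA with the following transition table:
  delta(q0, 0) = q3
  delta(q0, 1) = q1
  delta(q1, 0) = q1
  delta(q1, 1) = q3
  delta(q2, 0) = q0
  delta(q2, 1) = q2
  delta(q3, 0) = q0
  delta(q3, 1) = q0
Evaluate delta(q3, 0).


Looking up transition function:
delta(q3, 0) in the table
Row: q3, Column: 0
Result: q0

q0


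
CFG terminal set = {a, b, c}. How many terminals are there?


Terminal symbols: a, b, c
Counting each: a (#1), b (#2), c (#3)
Total = 3

3


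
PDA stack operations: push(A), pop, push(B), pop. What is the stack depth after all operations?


Tracing stack operations:
  push(A) -> stack = [A], depth=1
  pop -> removed A, stack = [], depth=0
  push(B) -> stack = [B], depth=1
  pop -> removed B, stack = [], depth=0
Final depth = 0

0


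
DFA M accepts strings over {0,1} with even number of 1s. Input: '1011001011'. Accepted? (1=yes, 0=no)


DFA has 2 states: q_even (start, accept=yes) and q_odd
Processing string '1011001011' character by character:
  Position 0: read '1', 1-count=1 -> q_odd
  Position 1: read '0', 1-count=1 -> q_odd (no change)
  Position 2: read '1', 1-count=2 -> q_even
  Position 3: read '1', 1-count=3 -> q_odd
  Position 4: read '0', 1-count=3 -> q_odd (no change)
  Position 5: read '0', 1-count=3 -> q_odd (no change)
  Position 6: read '1', 1-count=4 -> q_even
  Position 7: read '0', 1-count=4 -> q_even (no change)
  Position 8: read '1', 1-count=5 -> q_odd
  Position 9: read '1', 1-count=6 -> q_even
Final state: q_even, total 1s = 6 (even); the DFA requires an even count -> accept

1


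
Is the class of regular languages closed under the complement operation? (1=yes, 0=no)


Regular languages are closed under:
- Union (DFA product construction)
- Intersection (DFA product construction)
- Complement (swap accept/reject states)
- Concatenation (NFA construction)
- Kleene star (NFA construction)
complement is in this list
Therefore: closed

1


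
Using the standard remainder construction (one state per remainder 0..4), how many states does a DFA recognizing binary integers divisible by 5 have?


Divisibility by 5 is tracked via the remainder mod 5: 0, 1, ..., 4
The construction assigns one state to each remainder
Number of remainders = 5

5


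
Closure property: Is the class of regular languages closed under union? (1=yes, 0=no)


Regular languages are closed under all standard operations:
- Union: Yes (product construction)
- Intersection: Yes (product construction)
- Complement: Yes (swap accept/reject)
- Concatenation: Yes (NFA construction)
Operation: union -> Closed

1


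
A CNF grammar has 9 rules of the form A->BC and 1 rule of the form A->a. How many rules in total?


CNF allows two rule forms:
  A -> BC (binary): 9 rules
  A -> a (terminal): 1 rule
Total = 9 + 1 = 10

10


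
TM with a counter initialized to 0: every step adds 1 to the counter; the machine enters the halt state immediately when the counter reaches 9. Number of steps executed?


Counter starts at 0. Counting sequence:
  Step 1: counter = 1
  Step 2: counter = 2
  Step 3: counter = 3
  Step 4: counter = 4
  Step 5: counter = 5
  Step 6: counter = 6
  ...
  Step 9: counter = 9
Counter reached 9 -> halt
Total steps = 9

9


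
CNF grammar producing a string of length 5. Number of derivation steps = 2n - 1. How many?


Chomsky Normal Form derivation:
String length n = 5
Each step either:
  - Splits a nonterminal into two (n-1 such steps)
  - Converts a nonterminal to terminal (n such steps)
Total = (n-1) + n = 2n - 1
= 2(5) - 1
= 10 - 1
= 9

9


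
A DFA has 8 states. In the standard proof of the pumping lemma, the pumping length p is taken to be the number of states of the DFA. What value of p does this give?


Pumping lemma for regular languages (standard proof):
Take p = |Q|, the number of DFA states.
Any string of length >= |Q| passes through |Q|+1 states while reading its first |Q| symbols,
so by pigeonhole some state repeats, giving the loop that can be pumped.
Here |Q| = 8
Therefore the proof uses p = 8

8


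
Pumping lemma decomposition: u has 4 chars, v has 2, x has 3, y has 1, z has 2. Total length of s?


|s| = |u| + |v| + |x| + |y| + |z|
= 4 + 2 + 3 + 1 + 2
= 6 + 3 + 3
= 9 + 3
= 12

12


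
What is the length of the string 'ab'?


String: 'ab'
Counting characters:
  'a' appears 1 time(s)
  'b' appears 1 time(s)
Total length = 1 + 1 = 2

2


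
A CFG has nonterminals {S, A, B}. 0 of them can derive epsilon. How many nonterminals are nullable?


Nonterminals: {S, A, B}
A nonterminal is nullable if it can derive epsilon
Counting nullable nonterminals: 0
Total nullable = 0

0


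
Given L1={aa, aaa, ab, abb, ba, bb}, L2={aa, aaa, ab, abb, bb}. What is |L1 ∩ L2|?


L1 = {aa, aaa, ab, abb, ba, bb}
L2 = {aa, aaa, ab, abb, bb}
Checking each string in L1 against L2:
  'aa': in L2? Yes
  'aaa': in L2? Yes
  'ab': in L2? Yes
  'abb': in L2? Yes
  'ba': in L2? No
  'bb': in L2? Yes
Intersection = {aa, aaa, ab, abb, bb}
|L1 ∩ L2| = 5

5


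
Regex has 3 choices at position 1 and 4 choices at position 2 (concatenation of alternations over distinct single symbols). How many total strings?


First group: 3 alternatives
Second group: 4 alternatives
Concatenation: each choice from group 1 pairs with each from group 2
Total = 3 x 4 = 12

12


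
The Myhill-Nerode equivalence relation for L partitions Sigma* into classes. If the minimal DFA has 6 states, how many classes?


Myhill-Nerode theorem:
Number of equivalence classes = number of states in minimal DFA
Minimal DFA states = 6
Therefore equivalence classes = 6

6


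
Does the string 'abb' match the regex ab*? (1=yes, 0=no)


Pattern: ab*
String: 'abb'
Pattern requires: exactly one 'a' followed by zero or more 'b's
First char is 'a' -> OK
Rest 'bb': all b's? Yes
Result: 1

1


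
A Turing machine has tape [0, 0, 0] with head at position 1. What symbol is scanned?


Tape: [0, 0, 0]
Positions: 0 1 2
Values:    0 0 0
Head at position 1
tape[1] = 0

0


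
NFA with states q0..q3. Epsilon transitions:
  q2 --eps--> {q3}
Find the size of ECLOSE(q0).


Starting from q0
Initialize closure = {q0}
q0 has no outgoing epsilon transitions -> nothing to add
Final closure: {q0}
Size = 1

1


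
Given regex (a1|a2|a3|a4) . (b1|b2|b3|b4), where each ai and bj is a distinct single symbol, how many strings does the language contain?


First group: 4 alternatives
Second group: 4 alternatives
Concatenation: each choice from group 1 pairs with each from group 2
Total = 4 x 4 = 16

16


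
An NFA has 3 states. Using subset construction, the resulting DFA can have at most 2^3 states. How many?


NFA has 3 states
Subset construction: each DFA state = subset of NFA states
Maximum subsets = 2^3
2^3 = 8

8


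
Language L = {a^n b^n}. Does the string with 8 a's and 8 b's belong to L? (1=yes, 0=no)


Language requires equal numbers of a's and b's
PDA pushes for each 'a', pops for each 'b'
Number of a's = 8
Number of b's = 8
8 == 8 -> Accept

1


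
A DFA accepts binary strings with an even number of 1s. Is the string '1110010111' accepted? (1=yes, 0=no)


DFA has 2 states: q_even (start, accept=yes) and q_odd
Processing string '1110010111' character by character:
  Position 0: read '1', 1-count=1 -> q_odd
  Position 1: read '1', 1-count=2 -> q_even
  Position 2: read '1', 1-count=3 -> q_odd
  Position 3: read '0', 1-count=3 -> q_odd (no change)
  Position 4: read '0', 1-count=3 -> q_odd (no change)
  Position 5: read '1', 1-count=4 -> q_even
  Position 6: read '0', 1-count=4 -> q_even (no change)
  Position 7: read '1', 1-count=5 -> q_odd
  Position 8: read '1', 1-count=6 -> q_even
  Position 9: read '1', 1-count=7 -> q_odd
Final state: q_odd, total 1s = 7 (odd); the DFA requires an even count -> reject

0


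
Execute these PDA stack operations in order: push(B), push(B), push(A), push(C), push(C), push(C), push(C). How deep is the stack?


Tracing stack operations:
  push(B) -> stack = [B], depth=1
  push(B) -> stack = [B,B], depth=2
  push(A) -> stack = [B,B,A], depth=3
  push(C) -> stack = [B,B,A,C], depth=4
  push(C) -> stack = [B,B,A,C,C], depth=5
  push(C) -> stack = [B,B,A,C,C,C], depth=6
  push(C) -> stack = [B,B,A,C,C,C,C], depth=7
Final depth = 7

7


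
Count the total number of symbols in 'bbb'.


String: 'bbb'
Counting characters:
  'b' appears 3 time(s)
Total length = 0 + 3 = 3

3


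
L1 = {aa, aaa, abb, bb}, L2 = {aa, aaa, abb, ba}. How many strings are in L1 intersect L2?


L1 = {aa, aaa, abb, bb}
L2 = {aa, aaa, abb, ba}
Checking each string in L1 against L2:
  'aa': in L2? Yes
  'aaa': in L2? Yes
  'abb': in L2? Yes
  'bb': in L2? No
Intersection = {aa, aaa, abb}
|L1 ∩ L2| = 3

3


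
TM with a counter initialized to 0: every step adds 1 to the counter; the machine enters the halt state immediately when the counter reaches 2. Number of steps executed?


Counter starts at 0. Counting sequence:
  Step 1: counter = 1
  Step 2: counter = 2
Counter reached 2 -> halt
Total steps = 2

2


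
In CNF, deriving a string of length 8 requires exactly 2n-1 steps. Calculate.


Chomsky Normal Form derivation:
String length n = 8
Each step either:
  - Splits a nonterminal into two (n-1 such steps)
  - Converts a nonterminal to terminal (n such steps)
Total = (n-1) + n = 2n - 1
= 2(8) - 1
= 16 - 1
= 15

15


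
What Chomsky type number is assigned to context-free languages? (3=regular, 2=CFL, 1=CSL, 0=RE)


Chomsky hierarchy levels:
  Type 3: Regular (DFA/NFA/regex)
  Type 2: Context-free (PDA)
  Type 1: Context-sensitive
  Type 0: Recursively enumerable (TM)
'context-free' corresponds to Type 2

2


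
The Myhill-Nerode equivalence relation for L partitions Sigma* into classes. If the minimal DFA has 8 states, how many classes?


Myhill-Nerode theorem:
Number of equivalence classes = number of states in minimal DFA
Minimal DFA states = 8
Therefore equivalence classes = 8

8


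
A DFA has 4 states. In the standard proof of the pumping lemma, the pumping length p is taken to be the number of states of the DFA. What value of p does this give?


Pumping lemma for regular languages (standard proof):
Take p = |Q|, the number of DFA states.
Any string of length >= |Q| passes through |Q|+1 states while reading its first |Q| symbols,
so by pigeonhole some state repeats, giving the loop that can be pumped.
Here |Q| = 4
Therefore the proof uses p = 4

4


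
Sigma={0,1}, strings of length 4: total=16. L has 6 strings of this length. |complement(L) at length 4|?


Alphabet: {0,1}
String length: 4
Total strings of length 4 = 2^4 = 16
Strings in L = 6
Complement = total - |L|
= 16 - 6
= 10

10


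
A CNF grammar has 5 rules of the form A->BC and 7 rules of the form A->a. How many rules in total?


CNF allows two rule forms:
  A -> BC (binary): 5 rules
  A -> a (terminal): 7 rules
Total = 5 + 7 = 12

12


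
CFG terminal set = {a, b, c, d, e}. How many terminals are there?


Terminal symbols: a, b, c, d, e
Counting each: a (#1), b (#2), c (#3), d (#4), e (#5)
Total = 5

5


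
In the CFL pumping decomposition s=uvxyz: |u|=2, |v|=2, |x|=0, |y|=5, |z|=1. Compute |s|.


|s| = |u| + |v| + |x| + |y| + |z|
= 2 + 2 + 0 + 5 + 1
= 4 + 0 + 6
= 4 + 6
= 10

10


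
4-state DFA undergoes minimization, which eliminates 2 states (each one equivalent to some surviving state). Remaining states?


Original DFA: 4 states
Redundant states removed: 2
Minimized states = original - removed
= 4 - 2
= 2

2


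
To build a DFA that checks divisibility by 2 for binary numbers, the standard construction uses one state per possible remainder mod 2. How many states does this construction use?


Divisibility by 2 is tracked via the remainder mod 2: 0, 1, ..., 1
The construction assigns one state to each remainder
Number of remainders = 2

2


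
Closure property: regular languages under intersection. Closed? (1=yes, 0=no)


Regular languages are closed under:
- Union (DFA product construction)
- Intersection (DFA product construction)
- Complement (swap accept/reject states)
- Concatenation (NFA construction)
- Kleene star (NFA construction)
intersection is in this list
Therefore: closed

1


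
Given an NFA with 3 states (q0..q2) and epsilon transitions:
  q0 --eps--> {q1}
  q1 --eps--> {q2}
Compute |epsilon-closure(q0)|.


Starting from q0
Initialize closure = {q0}
Follow epsilon from q0 -> add q1
Follow epsilon from q1 -> add q2
Final closure: {q0, q1, q2}
Size = 3

3


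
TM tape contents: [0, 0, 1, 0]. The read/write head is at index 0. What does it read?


Tape: [0, 0, 1, 0]
Positions: 0 1 2 3
Values:    0 0 1 0
Head at position 0
tape[0] = 0

0


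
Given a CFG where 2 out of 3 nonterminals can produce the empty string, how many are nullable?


Nonterminals: {S, A, B}
A nonterminal is nullable if it can derive epsilon
Counting nullable nonterminals: 2
Total nullable = 2

2


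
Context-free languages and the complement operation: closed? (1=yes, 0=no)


CFL closure properties:
  Closed under: union, concatenation, Kleene star
  NOT closed under: intersection, complement
Operation 'complement' is in not-closed list -> No (not closed)

0


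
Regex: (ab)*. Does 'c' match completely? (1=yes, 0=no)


Pattern: (ab)*
String: 'c'
Pattern requires: zero or more repetitions of 'ab'
Length 1 is odd -> cannot be (ab)* -> no match
Result: 0

0


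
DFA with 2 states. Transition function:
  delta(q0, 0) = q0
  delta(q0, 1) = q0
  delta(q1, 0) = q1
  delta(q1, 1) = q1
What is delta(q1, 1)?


Looking up transition function:
delta(q1, 1) in the table
Row: q1, Column: 1
Result: q1

q1


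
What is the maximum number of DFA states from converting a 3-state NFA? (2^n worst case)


NFA has 3 states
Subset construction: each DFA state = subset of NFA states
Maximum subsets = 2^3
2^3 = 8

8


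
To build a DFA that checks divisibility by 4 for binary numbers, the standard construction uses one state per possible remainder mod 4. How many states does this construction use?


Divisibility by 4 is tracked via the remainder mod 4: 0, 1, ..., 3
The construction assigns one state to each remainder
Number of remainders = 4

4


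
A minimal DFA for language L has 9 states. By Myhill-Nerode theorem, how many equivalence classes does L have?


Myhill-Nerode theorem:
Number of equivalence classes = number of states in minimal DFA
Minimal DFA states = 9
Therefore equivalence classes = 9

9


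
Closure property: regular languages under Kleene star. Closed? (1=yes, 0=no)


Regular languages are closed under:
- Union (DFA product construction)
- Intersection (DFA product construction)
- Complement (swap accept/reject states)
- Concatenation (NFA construction)
- Kleene star (NFA construction)
Kleene star is in this list
Therefore: closed

1


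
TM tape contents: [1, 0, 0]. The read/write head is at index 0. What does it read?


Tape: [1, 0, 0]
Positions: 0 1 2
Values:    1 0 0
Head at position 0
tape[0] = 1

1


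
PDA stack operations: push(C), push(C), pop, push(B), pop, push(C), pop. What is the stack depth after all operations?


Tracing stack operations:
  push(C) -> stack = [C], depth=1
  push(C) -> stack = [C,C], depth=2
  pop -> removed C, stack = [C], depth=1
  push(B) -> stack = [C,B], depth=2
  pop -> removed B, stack = [C], depth=1
  push(C) -> stack = [C,C], depth=2
  pop -> removed C, stack = [C], depth=1
Final depth = 1

1


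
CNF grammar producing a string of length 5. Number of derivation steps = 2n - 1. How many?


Chomsky Normal Form derivation:
String length n = 5
Each step either:
  - Splits a nonterminal into two (n-1 such steps)
  - Converts a nonterminal to terminal (n such steps)
Total = (n-1) + n = 2n - 1
= 2(5) - 1
= 10 - 1
= 9

9


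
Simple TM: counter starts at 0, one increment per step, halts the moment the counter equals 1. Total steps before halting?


Counter starts at 0. Counting sequence:
  Step 1: counter = 1
Counter reached 1 -> halt
Total steps = 1

1


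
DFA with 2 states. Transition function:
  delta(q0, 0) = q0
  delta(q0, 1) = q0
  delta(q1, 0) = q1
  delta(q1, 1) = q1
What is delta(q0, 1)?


Looking up transition function:
delta(q0, 1) in the table
Row: q0, Column: 1
Result: q0

q0


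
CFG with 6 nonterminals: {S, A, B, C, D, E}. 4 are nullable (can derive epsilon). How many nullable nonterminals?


Nonterminals: {S, A, B, C, D, E}
A nonterminal is nullable if it can derive epsilon
Counting nullable nonterminals: 4
Total nullable = 4

4


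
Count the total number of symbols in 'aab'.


String: 'aab'
Counting characters:
  'a' appears 2 time(s)
  'b' appears 1 time(s)
Total length = 2 + 1 = 3

3


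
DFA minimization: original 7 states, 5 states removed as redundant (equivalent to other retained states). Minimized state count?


Original DFA: 7 states
Redundant states removed: 5
Minimized states = original - removed
= 7 - 5
= 2

2


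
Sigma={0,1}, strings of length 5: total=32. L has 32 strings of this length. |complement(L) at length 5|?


Alphabet: {0,1}
String length: 5
Total strings of length 5 = 2^5 = 32
Strings in L = 32
Complement = total - |L|
= 32 - 32
= 0

0


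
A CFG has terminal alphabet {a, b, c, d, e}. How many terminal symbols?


Terminal symbols: a, b, c, d, e
Counting each: a (#1), b (#2), c (#3), d (#4), e (#5)
Total = 5

5


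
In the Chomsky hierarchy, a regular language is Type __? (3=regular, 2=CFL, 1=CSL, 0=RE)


Chomsky hierarchy levels:
  Type 3: Regular (DFA/NFA/regex)
  Type 2: Context-free (PDA)
  Type 1: Context-sensitive
  Type 0: Recursively enumerable (TM)
'regular' corresponds to Type 3

3


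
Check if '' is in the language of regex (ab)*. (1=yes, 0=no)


Pattern: (ab)*
String: ''
Pattern requires: zero or more repetitions of 'ab'
Pairs: []
All pairs are 'ab'? Yes
Result: 1

1


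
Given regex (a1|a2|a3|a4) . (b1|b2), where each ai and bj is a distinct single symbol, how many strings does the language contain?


First group: 4 alternatives
Second group: 2 alternatives
Concatenation: each choice from group 1 pairs with each from group 2
Total = 4 x 2 = 8

8


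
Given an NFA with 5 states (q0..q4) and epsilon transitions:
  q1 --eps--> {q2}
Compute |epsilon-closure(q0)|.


Starting from q0
Initialize closure = {q0}
q0 has no outgoing epsilon transitions -> nothing to add
Final closure: {q0}
Size = 1

1


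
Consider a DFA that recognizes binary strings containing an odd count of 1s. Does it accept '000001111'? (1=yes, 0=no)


DFA has 2 states: q_even (start, accept=no) and q_odd
Processing string '000001111' character by character:
  Position 0: read '0', 1-count=0 -> q_even (no change)
  Position 1: read '0', 1-count=0 -> q_even (no change)
  Position 2: read '0', 1-count=0 -> q_even (no change)
  Position 3: read '0', 1-count=0 -> q_even (no change)
  Position 4: read '0', 1-count=0 -> q_even (no change)
  Position 5: read '1', 1-count=1 -> q_odd
  Position 6: read '1', 1-count=2 -> q_even
  Position 7: read '1', 1-count=3 -> q_odd
  Position 8: read '1', 1-count=4 -> q_even
Final state: q_even, total 1s = 4 (even); the DFA requires an odd count -> reject

0


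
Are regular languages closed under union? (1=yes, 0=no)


Regular languages are closed under all standard operations:
- Union: Yes (product construction)
- Intersection: Yes (product construction)
- Complement: Yes (swap accept/reject)
- Concatenation: Yes (NFA construction)
Operation: union -> Closed

1


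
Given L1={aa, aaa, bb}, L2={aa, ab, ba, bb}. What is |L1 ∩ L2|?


L1 = {aa, aaa, bb}
L2 = {aa, ab, ba, bb}
Checking each string in L1 against L2:
  'aa': in L2? Yes
  'aaa': in L2? No
  'bb': in L2? Yes
Intersection = {aa, bb}
|L1 ∩ L2| = 2

2


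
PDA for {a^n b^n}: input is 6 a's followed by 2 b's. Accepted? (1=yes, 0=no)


Language requires equal numbers of a's and b's
PDA pushes for each 'a', pops for each 'b'
Number of a's = 6
Number of b's = 2
6 != 2 -> Reject

0


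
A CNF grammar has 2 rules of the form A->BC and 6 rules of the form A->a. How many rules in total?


CNF allows two rule forms:
  A -> BC (binary): 2 rules
  A -> a (terminal): 6 rules
Total = 2 + 6 = 8

8


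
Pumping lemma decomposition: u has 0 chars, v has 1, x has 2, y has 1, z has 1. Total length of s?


|s| = |u| + |v| + |x| + |y| + |z|
= 0 + 1 + 2 + 1 + 1
= 1 + 2 + 2
= 3 + 2
= 5

5


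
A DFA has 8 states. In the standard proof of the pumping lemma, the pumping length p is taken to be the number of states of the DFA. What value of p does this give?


Pumping lemma for regular languages (standard proof):
Take p = |Q|, the number of DFA states.
Any string of length >= |Q| passes through |Q|+1 states while reading its first |Q| symbols,
so by pigeonhole some state repeats, giving the loop that can be pumped.
Here |Q| = 8
Therefore the proof uses p = 8

8


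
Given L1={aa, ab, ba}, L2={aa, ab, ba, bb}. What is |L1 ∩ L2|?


L1 = {aa, ab, ba}
L2 = {aa, ab, ba, bb}
Checking each string in L1 against L2:
  'aa': in L2? Yes
  'ab': in L2? Yes
  'ba': in L2? Yes
Intersection = {aa, ab, ba}
|L1 ∩ L2| = 3

3


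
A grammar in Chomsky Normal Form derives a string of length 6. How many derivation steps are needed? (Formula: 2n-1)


Chomsky Normal Form derivation:
String length n = 6
Each step either:
  - Splits a nonterminal into two (n-1 such steps)
  - Converts a nonterminal to terminal (n such steps)
Total = (n-1) + n = 2n - 1
= 2(6) - 1
= 12 - 1
= 11

11


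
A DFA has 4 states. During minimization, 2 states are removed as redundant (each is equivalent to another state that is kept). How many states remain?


Original DFA: 4 states
Redundant states removed: 2
Minimized states = original - removed
= 4 - 2
= 2

2


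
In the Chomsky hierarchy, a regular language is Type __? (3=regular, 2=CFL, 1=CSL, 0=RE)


Chomsky hierarchy levels:
  Type 3: Regular (DFA/NFA/regex)
  Type 2: Context-free (PDA)
  Type 1: Context-sensitive
  Type 0: Recursively enumerable (TM)
'regular' corresponds to Type 3

3


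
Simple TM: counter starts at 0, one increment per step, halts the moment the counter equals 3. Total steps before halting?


Counter starts at 0. Counting sequence:
  Step 1: counter = 1
  Step 2: counter = 2
  Step 3: counter = 3
Counter reached 3 -> halt
Total steps = 3

3


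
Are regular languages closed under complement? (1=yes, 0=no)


Regular languages are closed under:
- Union (DFA product construction)
- Intersection (DFA product construction)
- Complement (swap accept/reject states)
- Concatenation (NFA construction)
- Kleene star (NFA construction)
complement is in this list
Therefore: closed

1


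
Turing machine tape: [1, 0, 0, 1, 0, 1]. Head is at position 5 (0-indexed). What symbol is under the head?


Tape: [1, 0, 0, 1, 0, 1]
Positions: 0 1 2 3 4 5
Values:    1 0 0 1 0 1
Head at position 5
tape[5] = 1

1


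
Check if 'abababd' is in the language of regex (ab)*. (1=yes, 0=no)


Pattern: (ab)*
String: 'abababd'
Pattern requires: zero or more repetitions of 'ab'
Length 7 is odd -> cannot be (ab)* -> no match
Result: 0

0


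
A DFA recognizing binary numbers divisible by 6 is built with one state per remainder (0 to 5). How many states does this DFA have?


Divisibility by 6 is tracked via the remainder mod 6: 0, 1, ..., 5
The construction assigns one state to each remainder
Number of remainders = 6

6


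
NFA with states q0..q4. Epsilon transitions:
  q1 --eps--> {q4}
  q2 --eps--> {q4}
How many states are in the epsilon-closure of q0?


Starting from q0
Initialize closure = {q0}
q0 has no outgoing epsilon transitions -> nothing to add
Final closure: {q0}
Size = 1

1


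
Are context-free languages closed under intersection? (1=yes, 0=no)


CFL closure properties:
  Closed under: union, concatenation, Kleene star
  NOT closed under: intersection, complement
Operation 'intersection' is in not-closed list -> No (not closed)

0


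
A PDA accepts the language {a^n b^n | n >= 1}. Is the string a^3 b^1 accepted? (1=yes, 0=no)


Language requires equal numbers of a's and b's
PDA pushes for each 'a', pops for each 'b'
Number of a's = 3
Number of b's = 1
3 != 1 -> Reject

0


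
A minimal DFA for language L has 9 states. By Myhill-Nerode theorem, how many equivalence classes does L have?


Myhill-Nerode theorem:
Number of equivalence classes = number of states in minimal DFA
Minimal DFA states = 9
Therefore equivalence classes = 9

9


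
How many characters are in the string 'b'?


String: 'b'
Counting characters:
  'b' appears 1 time(s)
Total length = 0 + 1 = 1

1


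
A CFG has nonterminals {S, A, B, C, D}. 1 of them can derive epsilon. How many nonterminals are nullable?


Nonterminals: {S, A, B, C, D}
A nonterminal is nullable if it can derive epsilon
Counting nullable nonterminals: 1
Total nullable = 1

1


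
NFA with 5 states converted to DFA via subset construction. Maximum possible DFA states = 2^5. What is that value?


NFA has 5 states
Subset construction: each DFA state = subset of NFA states
Maximum subsets = 2^5
2^5 = 32

32


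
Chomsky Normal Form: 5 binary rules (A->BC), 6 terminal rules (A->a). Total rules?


CNF allows two rule forms:
  A -> BC (binary): 5 rules
  A -> a (terminal): 6 rules
Total = 5 + 6 = 11

11


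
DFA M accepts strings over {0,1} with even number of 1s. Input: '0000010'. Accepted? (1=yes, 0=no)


DFA has 2 states: q_even (start, accept=yes) and q_odd
Processing string '0000010' character by character:
  Position 0: read '0', 1-count=0 -> q_even (no change)
  Position 1: read '0', 1-count=0 -> q_even (no change)
  Position 2: read '0', 1-count=0 -> q_even (no change)
  Position 3: read '0', 1-count=0 -> q_even (no change)
  Position 4: read '0', 1-count=0 -> q_even (no change)
  Position 5: read '1', 1-count=1 -> q_odd
  Position 6: read '0', 1-count=1 -> q_odd (no change)
Final state: q_odd, total 1s = 1 (odd); the DFA requires an even count -> reject

0


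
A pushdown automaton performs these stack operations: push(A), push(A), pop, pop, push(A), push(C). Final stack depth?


Tracing stack operations:
  push(A) -> stack = [A], depth=1
  push(A) -> stack = [A,A], depth=2
  pop -> removed A, stack = [A], depth=1
  pop -> removed A, stack = [], depth=0
  push(A) -> stack = [A], depth=1
  push(C) -> stack = [A,C], depth=2
Final depth = 2

2


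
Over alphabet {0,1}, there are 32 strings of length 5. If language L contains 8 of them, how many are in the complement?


Alphabet: {0,1}
String length: 5
Total strings of length 5 = 2^5 = 32
Strings in L = 8
Complement = total - |L|
= 32 - 8
= 24

24
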